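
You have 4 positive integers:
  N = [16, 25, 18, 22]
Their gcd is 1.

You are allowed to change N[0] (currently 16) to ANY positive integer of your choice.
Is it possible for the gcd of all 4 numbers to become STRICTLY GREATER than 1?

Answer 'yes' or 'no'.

Answer: no

Derivation:
Current gcd = 1
gcd of all OTHER numbers (without N[0]=16): gcd([25, 18, 22]) = 1
The new gcd after any change is gcd(1, new_value).
This can be at most 1.
Since 1 = old gcd 1, the gcd can only stay the same or decrease.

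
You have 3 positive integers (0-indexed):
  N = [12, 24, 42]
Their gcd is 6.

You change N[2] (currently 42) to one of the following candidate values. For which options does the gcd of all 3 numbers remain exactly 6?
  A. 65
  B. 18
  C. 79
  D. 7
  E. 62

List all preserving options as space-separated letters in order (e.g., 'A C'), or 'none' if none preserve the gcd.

Answer: B

Derivation:
Old gcd = 6; gcd of others (without N[2]) = 12
New gcd for candidate v: gcd(12, v). Preserves old gcd iff gcd(12, v) = 6.
  Option A: v=65, gcd(12,65)=1 -> changes
  Option B: v=18, gcd(12,18)=6 -> preserves
  Option C: v=79, gcd(12,79)=1 -> changes
  Option D: v=7, gcd(12,7)=1 -> changes
  Option E: v=62, gcd(12,62)=2 -> changes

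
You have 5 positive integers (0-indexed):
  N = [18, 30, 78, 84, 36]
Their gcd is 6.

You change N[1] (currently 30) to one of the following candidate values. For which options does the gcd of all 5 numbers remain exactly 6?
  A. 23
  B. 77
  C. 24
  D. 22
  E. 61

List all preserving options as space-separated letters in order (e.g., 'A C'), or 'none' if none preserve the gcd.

Old gcd = 6; gcd of others (without N[1]) = 6
New gcd for candidate v: gcd(6, v). Preserves old gcd iff gcd(6, v) = 6.
  Option A: v=23, gcd(6,23)=1 -> changes
  Option B: v=77, gcd(6,77)=1 -> changes
  Option C: v=24, gcd(6,24)=6 -> preserves
  Option D: v=22, gcd(6,22)=2 -> changes
  Option E: v=61, gcd(6,61)=1 -> changes

Answer: C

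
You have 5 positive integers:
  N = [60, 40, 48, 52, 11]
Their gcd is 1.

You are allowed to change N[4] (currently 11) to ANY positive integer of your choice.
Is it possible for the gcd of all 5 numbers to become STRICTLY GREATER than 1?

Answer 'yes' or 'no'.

Answer: yes

Derivation:
Current gcd = 1
gcd of all OTHER numbers (without N[4]=11): gcd([60, 40, 48, 52]) = 4
The new gcd after any change is gcd(4, new_value).
This can be at most 4.
Since 4 > old gcd 1, the gcd CAN increase (e.g., set N[4] = 4).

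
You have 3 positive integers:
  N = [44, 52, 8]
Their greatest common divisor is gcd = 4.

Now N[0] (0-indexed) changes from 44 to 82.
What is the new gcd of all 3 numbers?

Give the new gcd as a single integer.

Answer: 2

Derivation:
Numbers: [44, 52, 8], gcd = 4
Change: index 0, 44 -> 82
gcd of the OTHER numbers (without index 0): gcd([52, 8]) = 4
New gcd = gcd(g_others, new_val) = gcd(4, 82) = 2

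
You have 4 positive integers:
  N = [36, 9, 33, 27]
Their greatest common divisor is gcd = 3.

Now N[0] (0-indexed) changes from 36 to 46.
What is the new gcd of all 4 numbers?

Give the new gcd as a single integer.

Answer: 1

Derivation:
Numbers: [36, 9, 33, 27], gcd = 3
Change: index 0, 36 -> 46
gcd of the OTHER numbers (without index 0): gcd([9, 33, 27]) = 3
New gcd = gcd(g_others, new_val) = gcd(3, 46) = 1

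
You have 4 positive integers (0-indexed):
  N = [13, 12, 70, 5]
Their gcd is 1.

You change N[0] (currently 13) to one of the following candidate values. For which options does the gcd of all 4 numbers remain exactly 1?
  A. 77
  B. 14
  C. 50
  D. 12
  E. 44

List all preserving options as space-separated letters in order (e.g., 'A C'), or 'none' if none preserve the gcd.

Answer: A B C D E

Derivation:
Old gcd = 1; gcd of others (without N[0]) = 1
New gcd for candidate v: gcd(1, v). Preserves old gcd iff gcd(1, v) = 1.
  Option A: v=77, gcd(1,77)=1 -> preserves
  Option B: v=14, gcd(1,14)=1 -> preserves
  Option C: v=50, gcd(1,50)=1 -> preserves
  Option D: v=12, gcd(1,12)=1 -> preserves
  Option E: v=44, gcd(1,44)=1 -> preserves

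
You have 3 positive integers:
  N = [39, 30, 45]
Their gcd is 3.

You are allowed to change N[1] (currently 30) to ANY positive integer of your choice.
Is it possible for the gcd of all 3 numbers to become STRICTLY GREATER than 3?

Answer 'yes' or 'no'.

Answer: no

Derivation:
Current gcd = 3
gcd of all OTHER numbers (without N[1]=30): gcd([39, 45]) = 3
The new gcd after any change is gcd(3, new_value).
This can be at most 3.
Since 3 = old gcd 3, the gcd can only stay the same or decrease.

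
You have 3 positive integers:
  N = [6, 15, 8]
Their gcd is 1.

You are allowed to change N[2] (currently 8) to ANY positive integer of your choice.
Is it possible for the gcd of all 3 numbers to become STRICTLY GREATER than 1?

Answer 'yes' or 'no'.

Answer: yes

Derivation:
Current gcd = 1
gcd of all OTHER numbers (without N[2]=8): gcd([6, 15]) = 3
The new gcd after any change is gcd(3, new_value).
This can be at most 3.
Since 3 > old gcd 1, the gcd CAN increase (e.g., set N[2] = 3).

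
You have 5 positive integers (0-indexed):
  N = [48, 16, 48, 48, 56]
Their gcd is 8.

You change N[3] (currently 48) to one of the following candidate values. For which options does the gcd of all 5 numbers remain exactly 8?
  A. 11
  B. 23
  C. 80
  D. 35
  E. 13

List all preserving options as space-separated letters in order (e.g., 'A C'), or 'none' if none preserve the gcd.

Answer: C

Derivation:
Old gcd = 8; gcd of others (without N[3]) = 8
New gcd for candidate v: gcd(8, v). Preserves old gcd iff gcd(8, v) = 8.
  Option A: v=11, gcd(8,11)=1 -> changes
  Option B: v=23, gcd(8,23)=1 -> changes
  Option C: v=80, gcd(8,80)=8 -> preserves
  Option D: v=35, gcd(8,35)=1 -> changes
  Option E: v=13, gcd(8,13)=1 -> changes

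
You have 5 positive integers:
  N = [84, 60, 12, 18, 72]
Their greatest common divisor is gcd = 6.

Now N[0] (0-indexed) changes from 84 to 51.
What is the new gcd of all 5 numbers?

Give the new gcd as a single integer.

Numbers: [84, 60, 12, 18, 72], gcd = 6
Change: index 0, 84 -> 51
gcd of the OTHER numbers (without index 0): gcd([60, 12, 18, 72]) = 6
New gcd = gcd(g_others, new_val) = gcd(6, 51) = 3

Answer: 3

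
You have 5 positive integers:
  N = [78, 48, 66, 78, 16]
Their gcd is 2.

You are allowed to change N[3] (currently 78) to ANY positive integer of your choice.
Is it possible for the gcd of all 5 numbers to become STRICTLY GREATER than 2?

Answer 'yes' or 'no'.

Current gcd = 2
gcd of all OTHER numbers (without N[3]=78): gcd([78, 48, 66, 16]) = 2
The new gcd after any change is gcd(2, new_value).
This can be at most 2.
Since 2 = old gcd 2, the gcd can only stay the same or decrease.

Answer: no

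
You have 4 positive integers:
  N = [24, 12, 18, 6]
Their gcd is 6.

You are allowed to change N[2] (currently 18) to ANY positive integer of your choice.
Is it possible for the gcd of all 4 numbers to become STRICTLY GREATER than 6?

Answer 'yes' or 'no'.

Answer: no

Derivation:
Current gcd = 6
gcd of all OTHER numbers (without N[2]=18): gcd([24, 12, 6]) = 6
The new gcd after any change is gcd(6, new_value).
This can be at most 6.
Since 6 = old gcd 6, the gcd can only stay the same or decrease.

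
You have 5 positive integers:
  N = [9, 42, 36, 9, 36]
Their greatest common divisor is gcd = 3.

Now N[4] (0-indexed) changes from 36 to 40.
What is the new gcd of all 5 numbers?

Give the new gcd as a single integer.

Answer: 1

Derivation:
Numbers: [9, 42, 36, 9, 36], gcd = 3
Change: index 4, 36 -> 40
gcd of the OTHER numbers (without index 4): gcd([9, 42, 36, 9]) = 3
New gcd = gcd(g_others, new_val) = gcd(3, 40) = 1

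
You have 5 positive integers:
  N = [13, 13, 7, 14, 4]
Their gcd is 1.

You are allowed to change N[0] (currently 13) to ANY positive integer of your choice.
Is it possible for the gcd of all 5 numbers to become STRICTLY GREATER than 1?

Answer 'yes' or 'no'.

Current gcd = 1
gcd of all OTHER numbers (without N[0]=13): gcd([13, 7, 14, 4]) = 1
The new gcd after any change is gcd(1, new_value).
This can be at most 1.
Since 1 = old gcd 1, the gcd can only stay the same or decrease.

Answer: no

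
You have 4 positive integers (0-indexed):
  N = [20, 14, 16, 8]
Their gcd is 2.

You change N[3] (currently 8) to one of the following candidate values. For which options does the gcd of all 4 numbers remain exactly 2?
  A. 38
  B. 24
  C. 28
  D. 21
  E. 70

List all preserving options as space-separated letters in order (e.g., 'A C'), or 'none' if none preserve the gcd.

Old gcd = 2; gcd of others (without N[3]) = 2
New gcd for candidate v: gcd(2, v). Preserves old gcd iff gcd(2, v) = 2.
  Option A: v=38, gcd(2,38)=2 -> preserves
  Option B: v=24, gcd(2,24)=2 -> preserves
  Option C: v=28, gcd(2,28)=2 -> preserves
  Option D: v=21, gcd(2,21)=1 -> changes
  Option E: v=70, gcd(2,70)=2 -> preserves

Answer: A B C E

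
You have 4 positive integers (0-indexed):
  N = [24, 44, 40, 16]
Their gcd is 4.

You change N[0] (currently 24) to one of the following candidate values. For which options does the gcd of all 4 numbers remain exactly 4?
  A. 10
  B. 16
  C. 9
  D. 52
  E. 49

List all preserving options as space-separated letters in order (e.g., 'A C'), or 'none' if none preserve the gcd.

Answer: B D

Derivation:
Old gcd = 4; gcd of others (without N[0]) = 4
New gcd for candidate v: gcd(4, v). Preserves old gcd iff gcd(4, v) = 4.
  Option A: v=10, gcd(4,10)=2 -> changes
  Option B: v=16, gcd(4,16)=4 -> preserves
  Option C: v=9, gcd(4,9)=1 -> changes
  Option D: v=52, gcd(4,52)=4 -> preserves
  Option E: v=49, gcd(4,49)=1 -> changes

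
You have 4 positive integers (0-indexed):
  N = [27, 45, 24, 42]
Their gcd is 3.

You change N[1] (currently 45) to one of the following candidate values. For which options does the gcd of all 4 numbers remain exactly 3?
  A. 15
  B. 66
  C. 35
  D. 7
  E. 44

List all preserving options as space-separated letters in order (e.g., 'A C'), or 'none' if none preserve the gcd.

Old gcd = 3; gcd of others (without N[1]) = 3
New gcd for candidate v: gcd(3, v). Preserves old gcd iff gcd(3, v) = 3.
  Option A: v=15, gcd(3,15)=3 -> preserves
  Option B: v=66, gcd(3,66)=3 -> preserves
  Option C: v=35, gcd(3,35)=1 -> changes
  Option D: v=7, gcd(3,7)=1 -> changes
  Option E: v=44, gcd(3,44)=1 -> changes

Answer: A B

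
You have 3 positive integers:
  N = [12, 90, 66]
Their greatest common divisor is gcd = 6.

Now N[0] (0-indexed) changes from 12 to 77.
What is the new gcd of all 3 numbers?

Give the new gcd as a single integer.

Numbers: [12, 90, 66], gcd = 6
Change: index 0, 12 -> 77
gcd of the OTHER numbers (without index 0): gcd([90, 66]) = 6
New gcd = gcd(g_others, new_val) = gcd(6, 77) = 1

Answer: 1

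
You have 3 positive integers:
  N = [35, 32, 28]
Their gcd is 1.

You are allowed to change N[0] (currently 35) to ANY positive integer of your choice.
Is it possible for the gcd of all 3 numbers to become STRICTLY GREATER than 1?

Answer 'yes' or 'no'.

Current gcd = 1
gcd of all OTHER numbers (without N[0]=35): gcd([32, 28]) = 4
The new gcd after any change is gcd(4, new_value).
This can be at most 4.
Since 4 > old gcd 1, the gcd CAN increase (e.g., set N[0] = 4).

Answer: yes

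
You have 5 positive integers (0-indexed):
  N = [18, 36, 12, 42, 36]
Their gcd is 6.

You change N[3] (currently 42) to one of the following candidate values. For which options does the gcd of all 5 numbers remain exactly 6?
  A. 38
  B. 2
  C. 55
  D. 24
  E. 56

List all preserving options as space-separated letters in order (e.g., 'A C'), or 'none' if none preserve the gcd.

Answer: D

Derivation:
Old gcd = 6; gcd of others (without N[3]) = 6
New gcd for candidate v: gcd(6, v). Preserves old gcd iff gcd(6, v) = 6.
  Option A: v=38, gcd(6,38)=2 -> changes
  Option B: v=2, gcd(6,2)=2 -> changes
  Option C: v=55, gcd(6,55)=1 -> changes
  Option D: v=24, gcd(6,24)=6 -> preserves
  Option E: v=56, gcd(6,56)=2 -> changes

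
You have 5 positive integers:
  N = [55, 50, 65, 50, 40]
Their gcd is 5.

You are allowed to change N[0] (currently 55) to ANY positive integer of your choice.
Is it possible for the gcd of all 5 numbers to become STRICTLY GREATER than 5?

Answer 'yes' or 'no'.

Current gcd = 5
gcd of all OTHER numbers (without N[0]=55): gcd([50, 65, 50, 40]) = 5
The new gcd after any change is gcd(5, new_value).
This can be at most 5.
Since 5 = old gcd 5, the gcd can only stay the same or decrease.

Answer: no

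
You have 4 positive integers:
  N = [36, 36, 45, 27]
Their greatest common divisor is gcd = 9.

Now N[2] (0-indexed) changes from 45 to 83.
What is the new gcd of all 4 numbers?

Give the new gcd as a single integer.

Numbers: [36, 36, 45, 27], gcd = 9
Change: index 2, 45 -> 83
gcd of the OTHER numbers (without index 2): gcd([36, 36, 27]) = 9
New gcd = gcd(g_others, new_val) = gcd(9, 83) = 1

Answer: 1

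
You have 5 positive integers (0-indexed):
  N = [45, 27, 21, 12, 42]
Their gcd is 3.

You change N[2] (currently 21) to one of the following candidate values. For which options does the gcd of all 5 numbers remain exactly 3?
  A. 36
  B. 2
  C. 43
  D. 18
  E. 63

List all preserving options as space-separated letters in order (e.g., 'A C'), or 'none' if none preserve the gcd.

Old gcd = 3; gcd of others (without N[2]) = 3
New gcd for candidate v: gcd(3, v). Preserves old gcd iff gcd(3, v) = 3.
  Option A: v=36, gcd(3,36)=3 -> preserves
  Option B: v=2, gcd(3,2)=1 -> changes
  Option C: v=43, gcd(3,43)=1 -> changes
  Option D: v=18, gcd(3,18)=3 -> preserves
  Option E: v=63, gcd(3,63)=3 -> preserves

Answer: A D E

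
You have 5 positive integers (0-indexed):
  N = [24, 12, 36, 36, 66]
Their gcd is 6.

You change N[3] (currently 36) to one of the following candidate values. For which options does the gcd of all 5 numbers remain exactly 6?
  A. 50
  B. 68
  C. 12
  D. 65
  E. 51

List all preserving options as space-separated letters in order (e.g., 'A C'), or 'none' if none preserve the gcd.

Answer: C

Derivation:
Old gcd = 6; gcd of others (without N[3]) = 6
New gcd for candidate v: gcd(6, v). Preserves old gcd iff gcd(6, v) = 6.
  Option A: v=50, gcd(6,50)=2 -> changes
  Option B: v=68, gcd(6,68)=2 -> changes
  Option C: v=12, gcd(6,12)=6 -> preserves
  Option D: v=65, gcd(6,65)=1 -> changes
  Option E: v=51, gcd(6,51)=3 -> changes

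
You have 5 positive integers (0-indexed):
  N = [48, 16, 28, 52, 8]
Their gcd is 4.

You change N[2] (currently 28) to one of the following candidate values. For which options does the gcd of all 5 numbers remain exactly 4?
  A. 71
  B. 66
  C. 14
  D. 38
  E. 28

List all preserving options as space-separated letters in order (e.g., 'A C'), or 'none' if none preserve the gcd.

Answer: E

Derivation:
Old gcd = 4; gcd of others (without N[2]) = 4
New gcd for candidate v: gcd(4, v). Preserves old gcd iff gcd(4, v) = 4.
  Option A: v=71, gcd(4,71)=1 -> changes
  Option B: v=66, gcd(4,66)=2 -> changes
  Option C: v=14, gcd(4,14)=2 -> changes
  Option D: v=38, gcd(4,38)=2 -> changes
  Option E: v=28, gcd(4,28)=4 -> preserves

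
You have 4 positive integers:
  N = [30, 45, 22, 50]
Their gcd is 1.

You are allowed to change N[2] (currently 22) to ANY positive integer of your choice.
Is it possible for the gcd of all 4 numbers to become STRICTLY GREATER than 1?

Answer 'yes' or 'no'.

Answer: yes

Derivation:
Current gcd = 1
gcd of all OTHER numbers (without N[2]=22): gcd([30, 45, 50]) = 5
The new gcd after any change is gcd(5, new_value).
This can be at most 5.
Since 5 > old gcd 1, the gcd CAN increase (e.g., set N[2] = 5).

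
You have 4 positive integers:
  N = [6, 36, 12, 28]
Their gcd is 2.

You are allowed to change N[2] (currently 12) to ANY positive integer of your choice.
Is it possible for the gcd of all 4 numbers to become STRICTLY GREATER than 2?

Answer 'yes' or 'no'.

Answer: no

Derivation:
Current gcd = 2
gcd of all OTHER numbers (without N[2]=12): gcd([6, 36, 28]) = 2
The new gcd after any change is gcd(2, new_value).
This can be at most 2.
Since 2 = old gcd 2, the gcd can only stay the same or decrease.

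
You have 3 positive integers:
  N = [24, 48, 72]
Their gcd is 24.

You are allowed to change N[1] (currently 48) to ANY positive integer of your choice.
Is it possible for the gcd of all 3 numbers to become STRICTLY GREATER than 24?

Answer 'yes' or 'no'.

Answer: no

Derivation:
Current gcd = 24
gcd of all OTHER numbers (without N[1]=48): gcd([24, 72]) = 24
The new gcd after any change is gcd(24, new_value).
This can be at most 24.
Since 24 = old gcd 24, the gcd can only stay the same or decrease.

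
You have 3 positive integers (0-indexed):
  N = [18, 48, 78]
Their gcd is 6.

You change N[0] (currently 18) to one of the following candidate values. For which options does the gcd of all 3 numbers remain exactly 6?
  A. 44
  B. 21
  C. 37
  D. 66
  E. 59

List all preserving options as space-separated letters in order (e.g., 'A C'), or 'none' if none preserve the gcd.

Old gcd = 6; gcd of others (without N[0]) = 6
New gcd for candidate v: gcd(6, v). Preserves old gcd iff gcd(6, v) = 6.
  Option A: v=44, gcd(6,44)=2 -> changes
  Option B: v=21, gcd(6,21)=3 -> changes
  Option C: v=37, gcd(6,37)=1 -> changes
  Option D: v=66, gcd(6,66)=6 -> preserves
  Option E: v=59, gcd(6,59)=1 -> changes

Answer: D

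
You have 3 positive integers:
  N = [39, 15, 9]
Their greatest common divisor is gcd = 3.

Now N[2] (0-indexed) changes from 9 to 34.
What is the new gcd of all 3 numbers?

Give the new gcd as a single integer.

Answer: 1

Derivation:
Numbers: [39, 15, 9], gcd = 3
Change: index 2, 9 -> 34
gcd of the OTHER numbers (without index 2): gcd([39, 15]) = 3
New gcd = gcd(g_others, new_val) = gcd(3, 34) = 1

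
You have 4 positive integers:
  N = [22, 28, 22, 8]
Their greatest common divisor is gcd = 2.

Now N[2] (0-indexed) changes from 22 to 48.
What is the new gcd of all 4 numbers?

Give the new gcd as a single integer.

Answer: 2

Derivation:
Numbers: [22, 28, 22, 8], gcd = 2
Change: index 2, 22 -> 48
gcd of the OTHER numbers (without index 2): gcd([22, 28, 8]) = 2
New gcd = gcd(g_others, new_val) = gcd(2, 48) = 2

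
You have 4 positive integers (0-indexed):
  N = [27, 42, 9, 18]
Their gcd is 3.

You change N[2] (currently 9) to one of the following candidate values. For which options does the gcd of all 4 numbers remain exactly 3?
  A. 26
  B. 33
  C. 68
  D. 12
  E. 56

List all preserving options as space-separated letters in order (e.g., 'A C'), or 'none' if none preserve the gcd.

Old gcd = 3; gcd of others (without N[2]) = 3
New gcd for candidate v: gcd(3, v). Preserves old gcd iff gcd(3, v) = 3.
  Option A: v=26, gcd(3,26)=1 -> changes
  Option B: v=33, gcd(3,33)=3 -> preserves
  Option C: v=68, gcd(3,68)=1 -> changes
  Option D: v=12, gcd(3,12)=3 -> preserves
  Option E: v=56, gcd(3,56)=1 -> changes

Answer: B D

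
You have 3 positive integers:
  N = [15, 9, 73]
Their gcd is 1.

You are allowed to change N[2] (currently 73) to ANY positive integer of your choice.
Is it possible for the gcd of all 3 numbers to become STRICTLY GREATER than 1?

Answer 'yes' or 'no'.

Answer: yes

Derivation:
Current gcd = 1
gcd of all OTHER numbers (without N[2]=73): gcd([15, 9]) = 3
The new gcd after any change is gcd(3, new_value).
This can be at most 3.
Since 3 > old gcd 1, the gcd CAN increase (e.g., set N[2] = 3).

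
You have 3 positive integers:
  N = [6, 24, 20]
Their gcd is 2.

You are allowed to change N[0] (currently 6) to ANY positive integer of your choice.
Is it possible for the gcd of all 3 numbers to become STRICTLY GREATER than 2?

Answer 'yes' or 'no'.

Answer: yes

Derivation:
Current gcd = 2
gcd of all OTHER numbers (without N[0]=6): gcd([24, 20]) = 4
The new gcd after any change is gcd(4, new_value).
This can be at most 4.
Since 4 > old gcd 2, the gcd CAN increase (e.g., set N[0] = 4).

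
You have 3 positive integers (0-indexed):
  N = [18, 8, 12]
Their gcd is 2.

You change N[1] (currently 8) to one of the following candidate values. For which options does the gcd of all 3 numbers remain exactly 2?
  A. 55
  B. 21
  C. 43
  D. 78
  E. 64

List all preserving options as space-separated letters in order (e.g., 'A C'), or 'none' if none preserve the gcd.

Answer: E

Derivation:
Old gcd = 2; gcd of others (without N[1]) = 6
New gcd for candidate v: gcd(6, v). Preserves old gcd iff gcd(6, v) = 2.
  Option A: v=55, gcd(6,55)=1 -> changes
  Option B: v=21, gcd(6,21)=3 -> changes
  Option C: v=43, gcd(6,43)=1 -> changes
  Option D: v=78, gcd(6,78)=6 -> changes
  Option E: v=64, gcd(6,64)=2 -> preserves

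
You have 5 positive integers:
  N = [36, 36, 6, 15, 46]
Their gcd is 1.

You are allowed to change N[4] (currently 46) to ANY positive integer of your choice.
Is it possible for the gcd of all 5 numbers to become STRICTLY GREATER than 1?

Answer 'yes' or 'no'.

Answer: yes

Derivation:
Current gcd = 1
gcd of all OTHER numbers (without N[4]=46): gcd([36, 36, 6, 15]) = 3
The new gcd after any change is gcd(3, new_value).
This can be at most 3.
Since 3 > old gcd 1, the gcd CAN increase (e.g., set N[4] = 3).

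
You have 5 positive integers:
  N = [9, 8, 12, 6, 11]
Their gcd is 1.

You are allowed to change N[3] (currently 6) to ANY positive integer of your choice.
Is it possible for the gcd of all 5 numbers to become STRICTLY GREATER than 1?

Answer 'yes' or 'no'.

Current gcd = 1
gcd of all OTHER numbers (without N[3]=6): gcd([9, 8, 12, 11]) = 1
The new gcd after any change is gcd(1, new_value).
This can be at most 1.
Since 1 = old gcd 1, the gcd can only stay the same or decrease.

Answer: no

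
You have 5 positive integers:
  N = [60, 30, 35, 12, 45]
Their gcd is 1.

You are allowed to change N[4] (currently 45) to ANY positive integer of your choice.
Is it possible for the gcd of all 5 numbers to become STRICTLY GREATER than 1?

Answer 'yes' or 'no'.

Answer: no

Derivation:
Current gcd = 1
gcd of all OTHER numbers (without N[4]=45): gcd([60, 30, 35, 12]) = 1
The new gcd after any change is gcd(1, new_value).
This can be at most 1.
Since 1 = old gcd 1, the gcd can only stay the same or decrease.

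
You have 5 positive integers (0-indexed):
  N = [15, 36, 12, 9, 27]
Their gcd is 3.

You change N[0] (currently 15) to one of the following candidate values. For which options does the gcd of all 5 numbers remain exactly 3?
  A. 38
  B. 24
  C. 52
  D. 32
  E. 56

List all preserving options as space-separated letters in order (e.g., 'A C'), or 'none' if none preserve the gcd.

Old gcd = 3; gcd of others (without N[0]) = 3
New gcd for candidate v: gcd(3, v). Preserves old gcd iff gcd(3, v) = 3.
  Option A: v=38, gcd(3,38)=1 -> changes
  Option B: v=24, gcd(3,24)=3 -> preserves
  Option C: v=52, gcd(3,52)=1 -> changes
  Option D: v=32, gcd(3,32)=1 -> changes
  Option E: v=56, gcd(3,56)=1 -> changes

Answer: B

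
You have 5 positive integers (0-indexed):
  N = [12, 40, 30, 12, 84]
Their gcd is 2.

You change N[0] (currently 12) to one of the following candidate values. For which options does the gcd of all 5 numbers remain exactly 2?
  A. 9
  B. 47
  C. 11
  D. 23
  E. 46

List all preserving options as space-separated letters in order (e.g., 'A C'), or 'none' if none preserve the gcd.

Answer: E

Derivation:
Old gcd = 2; gcd of others (without N[0]) = 2
New gcd for candidate v: gcd(2, v). Preserves old gcd iff gcd(2, v) = 2.
  Option A: v=9, gcd(2,9)=1 -> changes
  Option B: v=47, gcd(2,47)=1 -> changes
  Option C: v=11, gcd(2,11)=1 -> changes
  Option D: v=23, gcd(2,23)=1 -> changes
  Option E: v=46, gcd(2,46)=2 -> preserves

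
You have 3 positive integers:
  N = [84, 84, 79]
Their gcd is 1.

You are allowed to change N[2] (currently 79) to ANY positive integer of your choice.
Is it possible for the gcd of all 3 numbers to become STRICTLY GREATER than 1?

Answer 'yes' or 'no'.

Answer: yes

Derivation:
Current gcd = 1
gcd of all OTHER numbers (without N[2]=79): gcd([84, 84]) = 84
The new gcd after any change is gcd(84, new_value).
This can be at most 84.
Since 84 > old gcd 1, the gcd CAN increase (e.g., set N[2] = 84).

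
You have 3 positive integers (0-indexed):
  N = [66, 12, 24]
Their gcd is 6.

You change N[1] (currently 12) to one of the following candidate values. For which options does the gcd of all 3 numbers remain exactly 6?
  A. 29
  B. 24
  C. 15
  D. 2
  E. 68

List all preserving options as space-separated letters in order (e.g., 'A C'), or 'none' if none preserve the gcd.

Answer: B

Derivation:
Old gcd = 6; gcd of others (without N[1]) = 6
New gcd for candidate v: gcd(6, v). Preserves old gcd iff gcd(6, v) = 6.
  Option A: v=29, gcd(6,29)=1 -> changes
  Option B: v=24, gcd(6,24)=6 -> preserves
  Option C: v=15, gcd(6,15)=3 -> changes
  Option D: v=2, gcd(6,2)=2 -> changes
  Option E: v=68, gcd(6,68)=2 -> changes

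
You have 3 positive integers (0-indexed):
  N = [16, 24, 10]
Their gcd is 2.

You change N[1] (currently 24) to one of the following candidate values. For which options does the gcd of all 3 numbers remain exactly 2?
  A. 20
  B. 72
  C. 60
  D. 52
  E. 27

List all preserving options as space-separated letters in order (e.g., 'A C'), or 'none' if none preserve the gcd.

Answer: A B C D

Derivation:
Old gcd = 2; gcd of others (without N[1]) = 2
New gcd for candidate v: gcd(2, v). Preserves old gcd iff gcd(2, v) = 2.
  Option A: v=20, gcd(2,20)=2 -> preserves
  Option B: v=72, gcd(2,72)=2 -> preserves
  Option C: v=60, gcd(2,60)=2 -> preserves
  Option D: v=52, gcd(2,52)=2 -> preserves
  Option E: v=27, gcd(2,27)=1 -> changes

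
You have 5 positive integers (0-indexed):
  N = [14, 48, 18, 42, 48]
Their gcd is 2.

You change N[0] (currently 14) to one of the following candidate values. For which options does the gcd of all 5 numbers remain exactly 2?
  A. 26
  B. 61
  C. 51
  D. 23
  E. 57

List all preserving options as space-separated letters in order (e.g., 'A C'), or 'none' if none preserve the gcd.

Old gcd = 2; gcd of others (without N[0]) = 6
New gcd for candidate v: gcd(6, v). Preserves old gcd iff gcd(6, v) = 2.
  Option A: v=26, gcd(6,26)=2 -> preserves
  Option B: v=61, gcd(6,61)=1 -> changes
  Option C: v=51, gcd(6,51)=3 -> changes
  Option D: v=23, gcd(6,23)=1 -> changes
  Option E: v=57, gcd(6,57)=3 -> changes

Answer: A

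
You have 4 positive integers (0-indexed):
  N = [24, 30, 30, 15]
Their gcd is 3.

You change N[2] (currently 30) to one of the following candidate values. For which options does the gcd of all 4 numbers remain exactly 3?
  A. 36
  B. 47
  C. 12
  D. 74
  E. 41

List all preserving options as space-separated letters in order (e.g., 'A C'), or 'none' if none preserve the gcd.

Old gcd = 3; gcd of others (without N[2]) = 3
New gcd for candidate v: gcd(3, v). Preserves old gcd iff gcd(3, v) = 3.
  Option A: v=36, gcd(3,36)=3 -> preserves
  Option B: v=47, gcd(3,47)=1 -> changes
  Option C: v=12, gcd(3,12)=3 -> preserves
  Option D: v=74, gcd(3,74)=1 -> changes
  Option E: v=41, gcd(3,41)=1 -> changes

Answer: A C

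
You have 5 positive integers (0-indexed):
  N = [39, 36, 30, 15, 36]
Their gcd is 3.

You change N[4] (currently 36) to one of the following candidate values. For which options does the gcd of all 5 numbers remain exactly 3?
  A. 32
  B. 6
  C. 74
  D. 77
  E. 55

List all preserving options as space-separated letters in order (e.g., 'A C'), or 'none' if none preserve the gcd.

Answer: B

Derivation:
Old gcd = 3; gcd of others (without N[4]) = 3
New gcd for candidate v: gcd(3, v). Preserves old gcd iff gcd(3, v) = 3.
  Option A: v=32, gcd(3,32)=1 -> changes
  Option B: v=6, gcd(3,6)=3 -> preserves
  Option C: v=74, gcd(3,74)=1 -> changes
  Option D: v=77, gcd(3,77)=1 -> changes
  Option E: v=55, gcd(3,55)=1 -> changes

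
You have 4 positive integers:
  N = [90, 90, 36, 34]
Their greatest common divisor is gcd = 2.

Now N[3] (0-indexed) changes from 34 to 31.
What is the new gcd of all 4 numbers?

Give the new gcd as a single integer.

Answer: 1

Derivation:
Numbers: [90, 90, 36, 34], gcd = 2
Change: index 3, 34 -> 31
gcd of the OTHER numbers (without index 3): gcd([90, 90, 36]) = 18
New gcd = gcd(g_others, new_val) = gcd(18, 31) = 1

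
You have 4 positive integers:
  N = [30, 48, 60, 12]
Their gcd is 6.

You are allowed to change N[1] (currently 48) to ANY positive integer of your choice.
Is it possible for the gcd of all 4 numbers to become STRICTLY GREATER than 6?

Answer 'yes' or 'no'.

Answer: no

Derivation:
Current gcd = 6
gcd of all OTHER numbers (without N[1]=48): gcd([30, 60, 12]) = 6
The new gcd after any change is gcd(6, new_value).
This can be at most 6.
Since 6 = old gcd 6, the gcd can only stay the same or decrease.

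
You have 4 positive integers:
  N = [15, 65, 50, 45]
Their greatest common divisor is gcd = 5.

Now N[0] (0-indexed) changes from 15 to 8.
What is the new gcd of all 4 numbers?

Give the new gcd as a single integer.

Numbers: [15, 65, 50, 45], gcd = 5
Change: index 0, 15 -> 8
gcd of the OTHER numbers (without index 0): gcd([65, 50, 45]) = 5
New gcd = gcd(g_others, new_val) = gcd(5, 8) = 1

Answer: 1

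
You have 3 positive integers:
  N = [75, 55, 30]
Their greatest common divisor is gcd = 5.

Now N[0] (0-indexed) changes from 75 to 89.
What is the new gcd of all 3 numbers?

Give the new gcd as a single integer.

Answer: 1

Derivation:
Numbers: [75, 55, 30], gcd = 5
Change: index 0, 75 -> 89
gcd of the OTHER numbers (without index 0): gcd([55, 30]) = 5
New gcd = gcd(g_others, new_val) = gcd(5, 89) = 1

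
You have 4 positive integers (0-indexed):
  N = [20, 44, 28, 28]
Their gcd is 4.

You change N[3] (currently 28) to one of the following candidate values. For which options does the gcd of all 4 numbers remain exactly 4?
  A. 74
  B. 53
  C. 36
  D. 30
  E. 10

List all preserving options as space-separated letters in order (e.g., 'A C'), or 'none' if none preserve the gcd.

Old gcd = 4; gcd of others (without N[3]) = 4
New gcd for candidate v: gcd(4, v). Preserves old gcd iff gcd(4, v) = 4.
  Option A: v=74, gcd(4,74)=2 -> changes
  Option B: v=53, gcd(4,53)=1 -> changes
  Option C: v=36, gcd(4,36)=4 -> preserves
  Option D: v=30, gcd(4,30)=2 -> changes
  Option E: v=10, gcd(4,10)=2 -> changes

Answer: C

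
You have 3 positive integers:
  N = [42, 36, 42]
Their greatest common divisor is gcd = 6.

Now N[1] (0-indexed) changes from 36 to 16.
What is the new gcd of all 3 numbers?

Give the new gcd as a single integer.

Numbers: [42, 36, 42], gcd = 6
Change: index 1, 36 -> 16
gcd of the OTHER numbers (without index 1): gcd([42, 42]) = 42
New gcd = gcd(g_others, new_val) = gcd(42, 16) = 2

Answer: 2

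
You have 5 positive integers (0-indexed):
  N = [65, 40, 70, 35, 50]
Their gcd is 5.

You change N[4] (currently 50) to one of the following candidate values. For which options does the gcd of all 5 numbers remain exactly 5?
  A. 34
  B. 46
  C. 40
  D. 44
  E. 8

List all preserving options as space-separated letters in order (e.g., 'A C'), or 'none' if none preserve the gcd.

Old gcd = 5; gcd of others (without N[4]) = 5
New gcd for candidate v: gcd(5, v). Preserves old gcd iff gcd(5, v) = 5.
  Option A: v=34, gcd(5,34)=1 -> changes
  Option B: v=46, gcd(5,46)=1 -> changes
  Option C: v=40, gcd(5,40)=5 -> preserves
  Option D: v=44, gcd(5,44)=1 -> changes
  Option E: v=8, gcd(5,8)=1 -> changes

Answer: C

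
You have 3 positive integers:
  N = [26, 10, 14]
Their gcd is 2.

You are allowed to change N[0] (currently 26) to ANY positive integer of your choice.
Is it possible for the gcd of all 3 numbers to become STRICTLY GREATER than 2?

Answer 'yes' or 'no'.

Answer: no

Derivation:
Current gcd = 2
gcd of all OTHER numbers (without N[0]=26): gcd([10, 14]) = 2
The new gcd after any change is gcd(2, new_value).
This can be at most 2.
Since 2 = old gcd 2, the gcd can only stay the same or decrease.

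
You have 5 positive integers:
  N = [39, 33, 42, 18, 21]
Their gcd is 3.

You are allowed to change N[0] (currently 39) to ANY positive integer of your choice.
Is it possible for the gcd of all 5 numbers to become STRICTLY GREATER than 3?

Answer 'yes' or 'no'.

Answer: no

Derivation:
Current gcd = 3
gcd of all OTHER numbers (without N[0]=39): gcd([33, 42, 18, 21]) = 3
The new gcd after any change is gcd(3, new_value).
This can be at most 3.
Since 3 = old gcd 3, the gcd can only stay the same or decrease.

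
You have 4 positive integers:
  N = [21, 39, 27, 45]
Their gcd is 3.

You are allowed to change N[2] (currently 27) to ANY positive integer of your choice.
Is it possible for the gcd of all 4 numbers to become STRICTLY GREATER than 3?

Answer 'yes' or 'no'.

Current gcd = 3
gcd of all OTHER numbers (without N[2]=27): gcd([21, 39, 45]) = 3
The new gcd after any change is gcd(3, new_value).
This can be at most 3.
Since 3 = old gcd 3, the gcd can only stay the same or decrease.

Answer: no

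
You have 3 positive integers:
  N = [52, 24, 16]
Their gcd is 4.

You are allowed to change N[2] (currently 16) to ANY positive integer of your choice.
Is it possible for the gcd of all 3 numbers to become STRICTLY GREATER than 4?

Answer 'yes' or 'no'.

Answer: no

Derivation:
Current gcd = 4
gcd of all OTHER numbers (without N[2]=16): gcd([52, 24]) = 4
The new gcd after any change is gcd(4, new_value).
This can be at most 4.
Since 4 = old gcd 4, the gcd can only stay the same or decrease.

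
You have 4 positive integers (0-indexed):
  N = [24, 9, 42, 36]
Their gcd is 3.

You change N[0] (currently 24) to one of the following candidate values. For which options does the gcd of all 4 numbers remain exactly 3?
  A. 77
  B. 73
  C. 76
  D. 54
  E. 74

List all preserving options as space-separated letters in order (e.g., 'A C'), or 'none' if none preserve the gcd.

Answer: D

Derivation:
Old gcd = 3; gcd of others (without N[0]) = 3
New gcd for candidate v: gcd(3, v). Preserves old gcd iff gcd(3, v) = 3.
  Option A: v=77, gcd(3,77)=1 -> changes
  Option B: v=73, gcd(3,73)=1 -> changes
  Option C: v=76, gcd(3,76)=1 -> changes
  Option D: v=54, gcd(3,54)=3 -> preserves
  Option E: v=74, gcd(3,74)=1 -> changes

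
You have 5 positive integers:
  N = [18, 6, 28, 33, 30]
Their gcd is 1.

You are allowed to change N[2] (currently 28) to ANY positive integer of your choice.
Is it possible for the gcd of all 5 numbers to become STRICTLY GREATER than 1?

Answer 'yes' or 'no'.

Current gcd = 1
gcd of all OTHER numbers (without N[2]=28): gcd([18, 6, 33, 30]) = 3
The new gcd after any change is gcd(3, new_value).
This can be at most 3.
Since 3 > old gcd 1, the gcd CAN increase (e.g., set N[2] = 3).

Answer: yes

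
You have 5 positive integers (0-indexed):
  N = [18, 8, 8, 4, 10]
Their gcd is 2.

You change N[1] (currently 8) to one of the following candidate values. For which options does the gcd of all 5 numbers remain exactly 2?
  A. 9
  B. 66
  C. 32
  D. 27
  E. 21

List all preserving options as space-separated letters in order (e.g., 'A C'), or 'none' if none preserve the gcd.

Answer: B C

Derivation:
Old gcd = 2; gcd of others (without N[1]) = 2
New gcd for candidate v: gcd(2, v). Preserves old gcd iff gcd(2, v) = 2.
  Option A: v=9, gcd(2,9)=1 -> changes
  Option B: v=66, gcd(2,66)=2 -> preserves
  Option C: v=32, gcd(2,32)=2 -> preserves
  Option D: v=27, gcd(2,27)=1 -> changes
  Option E: v=21, gcd(2,21)=1 -> changes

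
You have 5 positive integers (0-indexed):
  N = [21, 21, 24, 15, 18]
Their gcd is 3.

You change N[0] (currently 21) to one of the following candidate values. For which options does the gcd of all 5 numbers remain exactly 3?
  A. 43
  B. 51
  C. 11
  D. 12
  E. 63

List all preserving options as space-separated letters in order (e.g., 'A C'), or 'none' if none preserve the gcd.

Old gcd = 3; gcd of others (without N[0]) = 3
New gcd for candidate v: gcd(3, v). Preserves old gcd iff gcd(3, v) = 3.
  Option A: v=43, gcd(3,43)=1 -> changes
  Option B: v=51, gcd(3,51)=3 -> preserves
  Option C: v=11, gcd(3,11)=1 -> changes
  Option D: v=12, gcd(3,12)=3 -> preserves
  Option E: v=63, gcd(3,63)=3 -> preserves

Answer: B D E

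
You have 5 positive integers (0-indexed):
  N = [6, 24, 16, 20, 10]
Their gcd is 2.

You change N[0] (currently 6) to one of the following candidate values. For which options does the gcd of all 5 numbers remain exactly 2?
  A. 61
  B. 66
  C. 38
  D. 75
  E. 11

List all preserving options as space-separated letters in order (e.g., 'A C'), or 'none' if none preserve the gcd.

Answer: B C

Derivation:
Old gcd = 2; gcd of others (without N[0]) = 2
New gcd for candidate v: gcd(2, v). Preserves old gcd iff gcd(2, v) = 2.
  Option A: v=61, gcd(2,61)=1 -> changes
  Option B: v=66, gcd(2,66)=2 -> preserves
  Option C: v=38, gcd(2,38)=2 -> preserves
  Option D: v=75, gcd(2,75)=1 -> changes
  Option E: v=11, gcd(2,11)=1 -> changes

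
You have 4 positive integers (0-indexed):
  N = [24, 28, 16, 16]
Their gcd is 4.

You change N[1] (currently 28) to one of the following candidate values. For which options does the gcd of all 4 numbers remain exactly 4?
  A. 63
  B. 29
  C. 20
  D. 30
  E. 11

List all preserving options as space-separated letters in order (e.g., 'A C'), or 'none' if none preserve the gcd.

Answer: C

Derivation:
Old gcd = 4; gcd of others (without N[1]) = 8
New gcd for candidate v: gcd(8, v). Preserves old gcd iff gcd(8, v) = 4.
  Option A: v=63, gcd(8,63)=1 -> changes
  Option B: v=29, gcd(8,29)=1 -> changes
  Option C: v=20, gcd(8,20)=4 -> preserves
  Option D: v=30, gcd(8,30)=2 -> changes
  Option E: v=11, gcd(8,11)=1 -> changes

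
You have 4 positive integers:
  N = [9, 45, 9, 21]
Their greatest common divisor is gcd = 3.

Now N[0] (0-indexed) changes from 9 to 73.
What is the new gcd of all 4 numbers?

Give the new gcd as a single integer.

Answer: 1

Derivation:
Numbers: [9, 45, 9, 21], gcd = 3
Change: index 0, 9 -> 73
gcd of the OTHER numbers (without index 0): gcd([45, 9, 21]) = 3
New gcd = gcd(g_others, new_val) = gcd(3, 73) = 1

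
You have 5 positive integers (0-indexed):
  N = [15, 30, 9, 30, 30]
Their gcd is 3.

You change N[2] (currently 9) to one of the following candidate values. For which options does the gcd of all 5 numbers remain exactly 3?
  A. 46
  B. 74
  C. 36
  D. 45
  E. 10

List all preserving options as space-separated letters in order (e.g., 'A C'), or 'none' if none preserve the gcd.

Old gcd = 3; gcd of others (without N[2]) = 15
New gcd for candidate v: gcd(15, v). Preserves old gcd iff gcd(15, v) = 3.
  Option A: v=46, gcd(15,46)=1 -> changes
  Option B: v=74, gcd(15,74)=1 -> changes
  Option C: v=36, gcd(15,36)=3 -> preserves
  Option D: v=45, gcd(15,45)=15 -> changes
  Option E: v=10, gcd(15,10)=5 -> changes

Answer: C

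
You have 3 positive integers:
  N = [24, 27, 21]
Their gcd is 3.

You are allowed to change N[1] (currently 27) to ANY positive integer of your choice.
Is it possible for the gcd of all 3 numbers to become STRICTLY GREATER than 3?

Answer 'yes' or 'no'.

Current gcd = 3
gcd of all OTHER numbers (without N[1]=27): gcd([24, 21]) = 3
The new gcd after any change is gcd(3, new_value).
This can be at most 3.
Since 3 = old gcd 3, the gcd can only stay the same or decrease.

Answer: no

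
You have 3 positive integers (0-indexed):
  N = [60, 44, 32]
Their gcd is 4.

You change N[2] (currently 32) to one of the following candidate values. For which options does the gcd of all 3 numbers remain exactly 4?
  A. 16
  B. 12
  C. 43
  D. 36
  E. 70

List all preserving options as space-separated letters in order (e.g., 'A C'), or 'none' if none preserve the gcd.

Answer: A B D

Derivation:
Old gcd = 4; gcd of others (without N[2]) = 4
New gcd for candidate v: gcd(4, v). Preserves old gcd iff gcd(4, v) = 4.
  Option A: v=16, gcd(4,16)=4 -> preserves
  Option B: v=12, gcd(4,12)=4 -> preserves
  Option C: v=43, gcd(4,43)=1 -> changes
  Option D: v=36, gcd(4,36)=4 -> preserves
  Option E: v=70, gcd(4,70)=2 -> changes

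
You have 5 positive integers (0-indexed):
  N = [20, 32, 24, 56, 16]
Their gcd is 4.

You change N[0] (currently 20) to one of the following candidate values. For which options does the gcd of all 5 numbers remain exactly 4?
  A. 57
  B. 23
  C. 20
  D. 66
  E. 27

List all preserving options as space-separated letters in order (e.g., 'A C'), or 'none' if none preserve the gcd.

Old gcd = 4; gcd of others (without N[0]) = 8
New gcd for candidate v: gcd(8, v). Preserves old gcd iff gcd(8, v) = 4.
  Option A: v=57, gcd(8,57)=1 -> changes
  Option B: v=23, gcd(8,23)=1 -> changes
  Option C: v=20, gcd(8,20)=4 -> preserves
  Option D: v=66, gcd(8,66)=2 -> changes
  Option E: v=27, gcd(8,27)=1 -> changes

Answer: C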